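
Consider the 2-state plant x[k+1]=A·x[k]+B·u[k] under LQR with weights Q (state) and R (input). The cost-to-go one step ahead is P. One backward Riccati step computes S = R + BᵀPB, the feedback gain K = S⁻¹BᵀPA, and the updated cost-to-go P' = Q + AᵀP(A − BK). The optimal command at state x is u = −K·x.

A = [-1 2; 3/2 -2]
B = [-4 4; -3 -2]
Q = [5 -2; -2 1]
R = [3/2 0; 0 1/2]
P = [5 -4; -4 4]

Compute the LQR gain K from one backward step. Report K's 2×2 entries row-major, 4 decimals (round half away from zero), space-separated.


BᵀP = [-8.0000 4.0000; 28.0000 -24.0000]
S = R + BᵀPB = [3/2 0; 0 1/2] + [20.0000 -40.0000; -40.0000 160.0000] = [21.5000 -40.0000; -40.0000 160.5000]
BᵀPA = [14.0000 -24.0000; -64.0000 104.0000]
K = S⁻¹·BᵀPA = [-0.1691 0.1664; -0.4409 0.6895]
A−BK = [0.0871 -0.0921; 0.1108 -0.1218]
AᵀP(A−BK) = [0.1499 -0.2051; -0.2051 0.2912]
P' = Q + AᵀP(A−BK) = [5.1499 -2.2051; -2.2051 1.2912]
tr(P') = 6.4412

-0.1691 0.1664 -0.4409 0.6895


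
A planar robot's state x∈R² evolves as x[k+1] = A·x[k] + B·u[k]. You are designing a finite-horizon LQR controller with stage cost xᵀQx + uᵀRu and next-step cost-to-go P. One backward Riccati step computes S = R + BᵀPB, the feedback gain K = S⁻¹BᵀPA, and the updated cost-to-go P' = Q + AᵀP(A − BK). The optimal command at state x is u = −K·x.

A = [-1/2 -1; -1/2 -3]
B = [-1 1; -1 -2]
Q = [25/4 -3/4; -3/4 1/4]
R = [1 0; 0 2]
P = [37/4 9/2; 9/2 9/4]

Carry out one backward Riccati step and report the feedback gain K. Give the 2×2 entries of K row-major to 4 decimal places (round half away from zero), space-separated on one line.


BᵀP = [-13.7500 -6.7500; 0.2500 0.0000]
S = R + BᵀPB = [1 0; 0 2] + [20.5000 -0.2500; -0.2500 0.2500] = [21.5000 -0.2500; -0.2500 2.2500]
BᵀPA = [10.2500 34.0000; -0.1250 -0.2500]
K = S⁻¹·BᵀPA = [0.4767 1.5821; -0.0026 0.0647]
A−BK = [-0.0207 0.5175; -0.0285 -1.2885]
AᵀP(A−BK) = [0.2384 0.7911; 0.7911 2.7232]
P' = Q + AᵀP(A−BK) = [6.4884 0.0411; 0.0411 2.9732]
tr(P') = 9.4615

0.4767 1.5821 -0.0026 0.0647


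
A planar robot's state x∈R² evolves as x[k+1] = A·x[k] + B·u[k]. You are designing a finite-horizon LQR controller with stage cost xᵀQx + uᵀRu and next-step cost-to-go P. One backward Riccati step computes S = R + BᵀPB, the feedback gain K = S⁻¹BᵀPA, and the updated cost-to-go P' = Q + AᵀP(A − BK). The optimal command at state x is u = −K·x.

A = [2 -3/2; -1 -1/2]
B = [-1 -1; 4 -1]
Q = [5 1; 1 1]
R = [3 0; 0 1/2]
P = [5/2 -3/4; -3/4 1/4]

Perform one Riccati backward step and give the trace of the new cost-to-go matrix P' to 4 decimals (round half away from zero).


8.4073

BᵀP = [-5.5000 1.7500; -1.7500 0.5000]
S = R + BᵀPB = [3 0; 0 1/2] + [12.5000 3.7500; 3.7500 1.2500] = [15.5000 3.7500; 3.7500 1.7500]
BᵀPA = [-12.7500 7.3750; -4.0000 2.3750]
K = S⁻¹·BᵀPA = [-0.5598 0.3062; -1.0861 0.7010]
A−BK = [0.3541 -0.4928; 0.1531 -1.0239]
AᵀP(A−BK) = [1.7679 -1.0419; -1.0419 0.6394]
P' = Q + AᵀP(A−BK) = [6.7679 -0.0419; -0.0419 1.6394]
tr(P') = 8.4073


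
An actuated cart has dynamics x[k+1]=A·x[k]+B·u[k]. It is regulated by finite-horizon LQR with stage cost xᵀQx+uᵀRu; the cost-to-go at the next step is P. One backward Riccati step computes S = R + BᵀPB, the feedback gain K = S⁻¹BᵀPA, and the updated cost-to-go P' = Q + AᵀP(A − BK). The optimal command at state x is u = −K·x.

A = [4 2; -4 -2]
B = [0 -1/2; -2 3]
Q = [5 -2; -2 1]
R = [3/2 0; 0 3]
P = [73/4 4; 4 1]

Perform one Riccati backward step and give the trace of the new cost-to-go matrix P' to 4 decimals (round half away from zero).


BᵀP = [-8.0000 -2.0000; 2.8750 1.0000]
S = R + BᵀPB = [3/2 0; 0 3] + [4.0000 -2.0000; -2.0000 1.5625] = [5.5000 -2.0000; -2.0000 4.5625]
BᵀPA = [-24.0000 -12.0000; 7.5000 3.7500]
K = S⁻¹·BᵀPA = [-4.4800 -2.2400; -0.3200 -0.1600]
A−BK = [3.8400 1.9200; -12.0000 -6.0000]
AᵀP(A−BK) = [74.8800 37.4400; 37.4400 18.7200]
P' = Q + AᵀP(A−BK) = [79.8800 35.4400; 35.4400 19.7200]
tr(P') = 99.6000

99.6000


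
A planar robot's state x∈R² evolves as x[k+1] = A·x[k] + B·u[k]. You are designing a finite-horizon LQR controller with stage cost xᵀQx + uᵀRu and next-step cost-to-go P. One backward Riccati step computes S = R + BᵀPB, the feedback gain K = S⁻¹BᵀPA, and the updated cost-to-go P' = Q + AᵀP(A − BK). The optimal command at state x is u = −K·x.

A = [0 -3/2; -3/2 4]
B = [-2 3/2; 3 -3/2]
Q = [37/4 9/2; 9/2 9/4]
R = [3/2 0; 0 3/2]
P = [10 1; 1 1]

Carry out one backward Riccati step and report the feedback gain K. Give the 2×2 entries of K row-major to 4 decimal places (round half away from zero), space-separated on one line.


-0.3010 0.8754 -0.3737 0.1557

BᵀP = [-17.0000 1.0000; 13.5000 0.0000]
S = R + BᵀPB = [3/2 0; 0 3/2] + [37.0000 -27.0000; -27.0000 20.2500] = [38.5000 -27.0000; -27.0000 21.7500]
BᵀPA = [-1.5000 29.5000; 0.0000 -20.2500]
K = S⁻¹·BᵀPA = [-0.3010 0.8754; -0.3737 0.1557]
A−BK = [-0.0415 0.0173; -1.1574 1.6073]
AᵀP(A−BK) = [1.7984 -2.4369; -2.4369 3.8279]
P' = Q + AᵀP(A−BK) = [11.0484 2.0631; 2.0631 6.0779]
tr(P') = 17.1263


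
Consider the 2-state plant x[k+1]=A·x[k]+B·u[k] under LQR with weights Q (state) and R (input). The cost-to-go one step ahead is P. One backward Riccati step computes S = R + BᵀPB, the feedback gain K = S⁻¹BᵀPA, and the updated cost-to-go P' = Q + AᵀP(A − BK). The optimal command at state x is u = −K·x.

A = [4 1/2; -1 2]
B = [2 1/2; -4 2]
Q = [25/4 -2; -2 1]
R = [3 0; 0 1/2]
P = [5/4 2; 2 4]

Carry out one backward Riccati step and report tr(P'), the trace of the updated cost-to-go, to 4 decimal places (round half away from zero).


10.4587

BᵀP = [-5.5000 -12.0000; 4.6250 9.0000]
S = R + BᵀPB = [3 0; 0 1/2] + [37.0000 -26.7500; -26.7500 20.3125] = [40.0000 -26.7500; -26.7500 20.8125]
BᵀPA = [-10.0000 -26.7500; 9.5000 20.3125]
K = S⁻¹·BᵀPA = [0.3934 -0.1144; 0.9621 0.8290]
A−BK = [2.7322 0.3143; -1.3506 -0.1154]
AᵀP(A−BK) = [2.7942 0.4810; 0.4810 0.4145]
P' = Q + AᵀP(A−BK) = [9.0442 -1.5190; -1.5190 1.4145]
tr(P') = 10.4587


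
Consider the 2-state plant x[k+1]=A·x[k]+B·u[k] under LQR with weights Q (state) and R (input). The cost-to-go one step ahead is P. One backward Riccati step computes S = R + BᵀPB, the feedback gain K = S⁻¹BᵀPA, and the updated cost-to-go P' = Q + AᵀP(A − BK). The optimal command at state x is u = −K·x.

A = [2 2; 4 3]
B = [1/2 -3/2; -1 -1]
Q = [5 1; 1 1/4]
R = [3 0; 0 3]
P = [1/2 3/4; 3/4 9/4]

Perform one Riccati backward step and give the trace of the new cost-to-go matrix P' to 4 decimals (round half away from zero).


BᵀP = [-0.5000 -1.8750; -1.5000 -3.3750]
S = R + BᵀPB = [3 0; 0 3] + [1.6250 2.6250; 2.6250 5.6250] = [4.6250 2.6250; 2.6250 8.6250]
BᵀPA = [-8.5000 -6.6250; -16.5000 -13.1250]
K = S⁻¹·BᵀPA = [-0.9091 -0.6875; -1.6364 -1.3125]
A−BK = [0.0000 0.3750; 1.4545 1.0000]
AᵀP(A−BK) = [15.2727 12.0000; 12.0000 9.4688]
P' = Q + AᵀP(A−BK) = [20.2727 13.0000; 13.0000 9.7188]
tr(P') = 29.9915

29.9915


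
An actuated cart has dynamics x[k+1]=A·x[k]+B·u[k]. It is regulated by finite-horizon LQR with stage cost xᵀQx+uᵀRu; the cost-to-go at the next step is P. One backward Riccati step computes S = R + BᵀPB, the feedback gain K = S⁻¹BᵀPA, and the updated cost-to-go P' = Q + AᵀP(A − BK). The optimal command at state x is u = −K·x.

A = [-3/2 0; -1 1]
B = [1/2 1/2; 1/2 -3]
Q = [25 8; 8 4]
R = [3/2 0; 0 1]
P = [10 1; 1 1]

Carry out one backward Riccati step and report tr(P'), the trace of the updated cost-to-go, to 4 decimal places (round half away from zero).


BᵀP = [5.5000 1.0000; 2.0000 -2.5000]
S = R + BᵀPB = [3/2 0; 0 1] + [3.2500 -0.2500; -0.2500 8.5000] = [4.7500 -0.2500; -0.2500 9.5000]
BᵀPA = [-9.2500 1.0000; -0.5000 -2.5000]
K = S⁻¹·BᵀPA = [-1.9528 0.1969; -0.1040 -0.2580]
A−BK = [-0.4716 0.0305; -0.3356 0.1276]
AᵀP(A−BK) = [8.3842 -0.8072; -0.8072 0.1581]
P' = Q + AᵀP(A−BK) = [33.3842 7.1928; 7.1928 4.1581]
tr(P') = 37.5423

37.5423


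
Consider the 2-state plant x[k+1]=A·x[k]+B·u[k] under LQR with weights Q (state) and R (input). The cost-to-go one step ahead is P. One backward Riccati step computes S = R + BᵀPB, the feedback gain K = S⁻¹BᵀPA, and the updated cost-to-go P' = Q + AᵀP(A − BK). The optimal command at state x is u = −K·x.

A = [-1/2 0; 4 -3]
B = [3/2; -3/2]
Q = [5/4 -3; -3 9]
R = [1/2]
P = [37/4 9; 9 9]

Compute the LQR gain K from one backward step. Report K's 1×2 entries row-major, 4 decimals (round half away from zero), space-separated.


-0.1765 0.0000

BᵀP = [0.3750 0.0000]
S = R + BᵀPB = [1/2] + [0.5625] = [1.0625]
BᵀPA = [-0.1875 0.0000]
K = S⁻¹·BᵀPA = [-0.1765 0.0000]
A−BK = [-0.2353 0.0000; 3.7353 -3.0000]
AᵀP(A−BK) = [110.2794 -94.5000; -94.5000 81.0000]
P' = Q + AᵀP(A−BK) = [111.5294 -97.5000; -97.5000 90.0000]
tr(P') = 201.5294


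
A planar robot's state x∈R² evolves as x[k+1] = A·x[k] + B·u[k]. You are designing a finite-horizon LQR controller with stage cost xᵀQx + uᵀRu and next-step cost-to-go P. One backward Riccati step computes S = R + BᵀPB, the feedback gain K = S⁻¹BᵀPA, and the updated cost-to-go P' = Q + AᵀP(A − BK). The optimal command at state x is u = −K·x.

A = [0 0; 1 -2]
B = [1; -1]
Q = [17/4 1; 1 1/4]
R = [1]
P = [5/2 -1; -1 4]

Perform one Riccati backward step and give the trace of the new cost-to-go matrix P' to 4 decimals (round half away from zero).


11.3421

BᵀP = [3.5000 -5.0000]
S = R + BᵀPB = [1] + [8.5000] = [9.5000]
BᵀPA = [-5.0000 10.0000]
K = S⁻¹·BᵀPA = [-0.5263 1.0526]
A−BK = [0.5263 -1.0526; 0.4737 -0.9474]
AᵀP(A−BK) = [1.3684 -2.7368; -2.7368 5.4737]
P' = Q + AᵀP(A−BK) = [5.6184 -1.7368; -1.7368 5.7237]
tr(P') = 11.3421


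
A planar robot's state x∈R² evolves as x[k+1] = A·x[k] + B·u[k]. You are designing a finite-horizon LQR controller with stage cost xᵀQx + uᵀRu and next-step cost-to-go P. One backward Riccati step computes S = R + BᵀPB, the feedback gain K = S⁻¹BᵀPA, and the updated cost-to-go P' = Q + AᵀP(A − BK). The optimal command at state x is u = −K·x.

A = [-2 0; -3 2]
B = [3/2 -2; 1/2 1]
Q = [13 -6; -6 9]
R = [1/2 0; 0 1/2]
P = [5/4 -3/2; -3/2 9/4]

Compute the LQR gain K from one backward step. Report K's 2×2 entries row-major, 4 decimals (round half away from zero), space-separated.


-0.9757 0.4108 -0.8031 0.8645

BᵀP = [1.1250 -1.1250; -4.0000 5.2500]
S = R + BᵀPB = [1/2 0; 0 1/2] + [1.1250 -3.3750; -3.3750 13.2500] = [1.6250 -3.3750; -3.3750 13.7500]
BᵀPA = [1.1250 -2.2500; -7.7500 10.5000]
K = S⁻¹·BᵀPA = [-0.9757 0.4108; -0.8031 0.8645]
A−BK = [-2.1427 1.1127; -1.7090 0.9301]
AᵀP(A−BK) = [2.1234 -1.2625; -1.2625 0.8474]
P' = Q + AᵀP(A−BK) = [15.1234 -7.2625; -7.2625 9.8474]
tr(P') = 24.9708


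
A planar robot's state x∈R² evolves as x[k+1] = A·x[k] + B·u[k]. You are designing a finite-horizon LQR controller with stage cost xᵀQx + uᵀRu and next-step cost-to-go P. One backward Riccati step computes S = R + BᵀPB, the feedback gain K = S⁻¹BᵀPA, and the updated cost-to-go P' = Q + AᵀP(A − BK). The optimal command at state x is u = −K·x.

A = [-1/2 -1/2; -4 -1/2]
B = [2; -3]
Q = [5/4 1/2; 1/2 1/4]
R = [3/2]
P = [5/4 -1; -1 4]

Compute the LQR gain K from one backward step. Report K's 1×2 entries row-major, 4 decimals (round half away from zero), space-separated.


0.9771 0.0780

BᵀP = [5.5000 -14.0000]
S = R + BᵀPB = [3/2] + [53.0000] = [54.5000]
BᵀPA = [53.2500 4.2500]
K = S⁻¹·BᵀPA = [0.9771 0.0780]
A−BK = [-2.4541 -0.6560; -1.0688 -0.2661]
AᵀP(A−BK) = [8.2838 1.9100; 1.9100 0.4811]
P' = Q + AᵀP(A−BK) = [9.5338 2.4100; 2.4100 0.7311]
tr(P') = 10.2649


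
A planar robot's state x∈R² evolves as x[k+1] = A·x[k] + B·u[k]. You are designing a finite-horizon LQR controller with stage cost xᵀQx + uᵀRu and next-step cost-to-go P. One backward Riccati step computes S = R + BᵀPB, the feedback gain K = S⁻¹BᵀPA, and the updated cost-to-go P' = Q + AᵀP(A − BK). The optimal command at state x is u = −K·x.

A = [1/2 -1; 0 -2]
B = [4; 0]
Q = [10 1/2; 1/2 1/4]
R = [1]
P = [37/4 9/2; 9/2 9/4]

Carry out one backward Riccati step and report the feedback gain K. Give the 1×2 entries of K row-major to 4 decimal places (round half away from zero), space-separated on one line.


BᵀP = [37.0000 18.0000]
S = R + BᵀPB = [1] + [148.0000] = [149.0000]
BᵀPA = [18.5000 -73.0000]
K = S⁻¹·BᵀPA = [0.1242 -0.4899]
A−BK = [0.0034 0.9597; 0.0000 -2.0000]
AᵀP(A−BK) = [0.0155 -0.0612; -0.0612 0.4849]
P' = Q + AᵀP(A−BK) = [10.0155 0.4388; 0.4388 0.7349]
tr(P') = 10.7504

0.1242 -0.4899


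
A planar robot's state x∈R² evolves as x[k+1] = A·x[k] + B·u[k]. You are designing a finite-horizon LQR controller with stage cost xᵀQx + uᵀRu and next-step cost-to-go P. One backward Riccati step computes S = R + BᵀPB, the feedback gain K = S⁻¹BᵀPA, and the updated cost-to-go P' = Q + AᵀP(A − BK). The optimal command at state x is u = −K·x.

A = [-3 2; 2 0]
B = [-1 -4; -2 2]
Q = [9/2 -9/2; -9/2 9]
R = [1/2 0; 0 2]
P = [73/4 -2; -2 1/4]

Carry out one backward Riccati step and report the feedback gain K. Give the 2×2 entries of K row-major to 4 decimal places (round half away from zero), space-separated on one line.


BᵀP = [-14.2500 1.5000; -77.0000 8.5000]
S = R + BᵀPB = [1/2 0; 0 2] + [11.2500 60.0000; 60.0000 325.0000] = [11.7500 60.0000; 60.0000 327.0000]
BᵀPA = [45.7500 -28.5000; 248.0000 -154.0000]
K = S⁻¹·BᵀPA = [0.3313 -0.3282; 0.6976 -0.4107]
A−BK = [0.1218 0.0289; 1.2673 0.1651]
AᵀP(A−BK) = [1.0831 -0.6244; -0.6244 0.3942]
P' = Q + AᵀP(A−BK) = [5.5831 -5.1244; -5.1244 9.3942]
tr(P') = 14.9773

0.3313 -0.3282 0.6976 -0.4107


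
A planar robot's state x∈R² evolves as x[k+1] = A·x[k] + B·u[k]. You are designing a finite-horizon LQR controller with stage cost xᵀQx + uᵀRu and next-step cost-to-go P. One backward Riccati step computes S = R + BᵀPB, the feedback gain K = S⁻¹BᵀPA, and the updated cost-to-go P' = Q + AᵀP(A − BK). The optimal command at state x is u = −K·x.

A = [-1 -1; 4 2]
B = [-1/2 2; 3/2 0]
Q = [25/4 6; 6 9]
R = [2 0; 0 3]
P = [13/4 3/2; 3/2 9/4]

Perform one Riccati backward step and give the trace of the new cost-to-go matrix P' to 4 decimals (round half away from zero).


26.7677

BᵀP = [0.6250 2.6250; 6.5000 3.0000]
S = R + BᵀPB = [2 0; 0 3] + [3.6250 1.2500; 1.2500 13.0000] = [5.6250 1.2500; 1.2500 16.0000]
BᵀPA = [9.8750 4.6250; 5.5000 -0.5000]
K = S⁻¹·BᵀPA = [1.7088 0.8438; 0.2102 -0.0972]
A−BK = [-0.5661 -0.3837; 1.4367 0.7343]
AᵀP(A−BK) = [9.2189 4.4518; 4.4518 2.2988]
P' = Q + AᵀP(A−BK) = [15.4689 10.4518; 10.4518 11.2988]
tr(P') = 26.7677


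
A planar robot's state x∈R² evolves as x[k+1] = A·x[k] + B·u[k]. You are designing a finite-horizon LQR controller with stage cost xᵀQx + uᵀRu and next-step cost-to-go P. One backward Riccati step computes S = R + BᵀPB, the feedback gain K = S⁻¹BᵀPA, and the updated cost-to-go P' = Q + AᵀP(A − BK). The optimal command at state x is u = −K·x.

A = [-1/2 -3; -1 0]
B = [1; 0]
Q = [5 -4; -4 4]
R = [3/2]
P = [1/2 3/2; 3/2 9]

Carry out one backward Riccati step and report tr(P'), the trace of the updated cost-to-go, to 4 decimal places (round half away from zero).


21.4688

BᵀP = [0.5000 1.5000]
S = R + BᵀPB = [3/2] + [0.5000] = [2.0000]
BᵀPA = [-1.7500 -1.5000]
K = S⁻¹·BᵀPA = [-0.8750 -0.7500]
A−BK = [0.3750 -2.2500; -1.0000 0.0000]
AᵀP(A−BK) = [9.0938 3.9375; 3.9375 3.3750]
P' = Q + AᵀP(A−BK) = [14.0938 -0.0625; -0.0625 7.3750]
tr(P') = 21.4688


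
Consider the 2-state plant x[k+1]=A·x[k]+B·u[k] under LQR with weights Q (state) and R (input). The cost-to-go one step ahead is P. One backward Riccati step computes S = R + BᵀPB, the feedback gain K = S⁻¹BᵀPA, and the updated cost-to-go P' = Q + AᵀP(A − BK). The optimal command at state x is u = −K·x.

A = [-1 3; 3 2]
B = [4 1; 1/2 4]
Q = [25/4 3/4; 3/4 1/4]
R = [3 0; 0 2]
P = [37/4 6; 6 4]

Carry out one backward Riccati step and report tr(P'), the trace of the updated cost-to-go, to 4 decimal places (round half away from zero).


8.5157

BᵀP = [40.0000 26.0000; 33.2500 22.0000]
S = R + BᵀPB = [3 0; 0 2] + [173.0000 144.0000; 144.0000 121.2500] = [176.0000 144.0000; 144.0000 123.2500]
BᵀPA = [38.0000 172.0000; 32.7500 143.7500]
K = S⁻¹·BᵀPA = [-0.0340 0.5220; 0.3054 0.5565]
A−BK = [-1.1695 0.3556; 1.7952 -0.4869]
AᵀP(A−BK) = [0.5387 0.1904; 0.1904 1.4770]
P' = Q + AᵀP(A−BK) = [6.7887 0.9404; 0.9404 1.7270]
tr(P') = 8.5157


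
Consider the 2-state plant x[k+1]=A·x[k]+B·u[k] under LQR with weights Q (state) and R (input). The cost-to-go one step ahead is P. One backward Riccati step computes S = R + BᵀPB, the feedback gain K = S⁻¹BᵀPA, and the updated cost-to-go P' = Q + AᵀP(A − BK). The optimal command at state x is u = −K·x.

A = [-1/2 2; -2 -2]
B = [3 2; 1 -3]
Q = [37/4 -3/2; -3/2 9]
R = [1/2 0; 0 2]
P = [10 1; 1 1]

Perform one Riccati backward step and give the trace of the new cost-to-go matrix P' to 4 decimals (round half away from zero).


BᵀP = [31.0000 4.0000; 17.0000 -1.0000]
S = R + BᵀPB = [1/2 0; 0 2] + [97.0000 50.0000; 50.0000 37.0000] = [97.5000 50.0000; 50.0000 39.0000]
BᵀPA = [-23.5000 54.0000; -6.5000 36.0000]
K = S⁻¹·BᵀPA = [-0.4541 0.2349; 0.4155 0.6219]
A−BK = [0.0313 0.0514; -0.2992 -0.3693]
AᵀP(A−BK) = [0.5291 0.5631; 0.5631 0.9259]
P' = Q + AᵀP(A−BK) = [9.7791 -0.9369; -0.9369 9.9259]
tr(P') = 19.7050

19.7050


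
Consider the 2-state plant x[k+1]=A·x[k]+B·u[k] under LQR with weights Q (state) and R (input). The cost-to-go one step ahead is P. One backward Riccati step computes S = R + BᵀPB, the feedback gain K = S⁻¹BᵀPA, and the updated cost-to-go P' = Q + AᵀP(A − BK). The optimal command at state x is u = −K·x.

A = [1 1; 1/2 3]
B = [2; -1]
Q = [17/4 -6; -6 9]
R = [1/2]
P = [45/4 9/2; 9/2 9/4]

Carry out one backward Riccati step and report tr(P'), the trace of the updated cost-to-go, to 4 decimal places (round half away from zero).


23.5263

BᵀP = [18.0000 6.7500]
S = R + BᵀPB = [1/2] + [29.2500] = [29.7500]
BᵀPA = [21.3750 38.2500]
K = S⁻¹·BᵀPA = [0.7185 1.2857]
A−BK = [-0.4370 -1.5714; 1.2185 4.2857]
AᵀP(A−BK) = [0.9548 2.8929; 2.8929 9.3214]
P' = Q + AᵀP(A−BK) = [5.2048 -3.1071; -3.1071 18.3214]
tr(P') = 23.5263


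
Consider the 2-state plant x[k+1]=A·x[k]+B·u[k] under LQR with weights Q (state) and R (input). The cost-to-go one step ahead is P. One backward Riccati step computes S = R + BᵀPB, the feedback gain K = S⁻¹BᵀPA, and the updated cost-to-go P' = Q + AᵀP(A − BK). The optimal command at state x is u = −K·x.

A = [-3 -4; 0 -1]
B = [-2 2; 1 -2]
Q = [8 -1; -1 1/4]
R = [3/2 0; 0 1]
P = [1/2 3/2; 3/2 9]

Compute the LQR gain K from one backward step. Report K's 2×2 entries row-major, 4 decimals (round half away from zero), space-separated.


0.4679 0.6789 0.4128 1.1284

BᵀP = [0.5000 6.0000; -2.0000 -15.0000]
S = R + BᵀPB = [3/2 0; 0 1] + [5.0000 -11.0000; -11.0000 26.0000] = [6.5000 -11.0000; -11.0000 27.0000]
BᵀPA = [-1.5000 -8.0000; 6.0000 23.0000]
K = S⁻¹·BᵀPA = [0.4679 0.6789; 0.4128 1.1284]
A−BK = [-2.8899 -4.8991; 0.3578 0.5780]
AᵀP(A−BK) = [2.7248 4.7477; 4.7477 8.4771]
P' = Q + AᵀP(A−BK) = [10.7248 3.7477; 3.7477 8.7271]
tr(P') = 19.4518


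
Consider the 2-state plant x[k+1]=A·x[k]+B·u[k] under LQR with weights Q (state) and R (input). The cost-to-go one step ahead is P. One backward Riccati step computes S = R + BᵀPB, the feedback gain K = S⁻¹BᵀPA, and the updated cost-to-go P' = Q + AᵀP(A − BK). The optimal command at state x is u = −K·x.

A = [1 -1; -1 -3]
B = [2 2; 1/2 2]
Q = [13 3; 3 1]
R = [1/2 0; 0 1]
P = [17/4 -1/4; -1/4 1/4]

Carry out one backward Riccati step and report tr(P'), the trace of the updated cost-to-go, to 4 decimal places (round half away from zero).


15.6881

BᵀP = [8.3750 -0.3750; 8.0000 0.0000]
S = R + BᵀPB = [1/2 0; 0 1] + [16.5625 16.0000; 16.0000 16.0000] = [17.0625 16.0000; 16.0000 17.0000]
BᵀPA = [8.7500 -7.2500; 8.0000 -8.0000]
K = S⁻¹·BᵀPA = [0.6092 0.1394; -0.1028 -0.6018]
A−BK = [-0.0128 -0.0752; -1.0991 -1.8661]
AᵀP(A−BK) = [0.4917 0.5945; 0.5945 1.1963]
P' = Q + AᵀP(A−BK) = [13.4917 3.5945; 3.5945 2.1963]
tr(P') = 15.6881


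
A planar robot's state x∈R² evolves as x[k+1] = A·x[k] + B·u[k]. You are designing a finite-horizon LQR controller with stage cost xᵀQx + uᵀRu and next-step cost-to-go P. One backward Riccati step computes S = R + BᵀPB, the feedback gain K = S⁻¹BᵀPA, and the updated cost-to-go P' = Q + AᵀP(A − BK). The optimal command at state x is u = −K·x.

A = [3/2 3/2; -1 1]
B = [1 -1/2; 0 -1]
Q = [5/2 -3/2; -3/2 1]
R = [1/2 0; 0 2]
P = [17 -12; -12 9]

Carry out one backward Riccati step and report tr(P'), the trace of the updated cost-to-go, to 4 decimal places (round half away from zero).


BᵀP = [17.0000 -12.0000; 3.5000 -3.0000]
S = R + BᵀPB = [1/2 0; 0 2] + [17.0000 3.5000; 3.5000 1.2500] = [17.5000 3.5000; 3.5000 3.2500]
BᵀPA = [37.5000 13.5000; 8.2500 2.2500]
K = S⁻¹·BᵀPA = [2.0840 0.8067; 0.2941 -0.1765]
A−BK = [-0.4370 0.6050; -0.7059 0.8235]
AᵀP(A−BK) = [2.6723 0.4538; 0.4538 0.7563]
P' = Q + AᵀP(A−BK) = [5.1723 -1.0462; -1.0462 1.7563]
tr(P') = 6.9286

6.9286


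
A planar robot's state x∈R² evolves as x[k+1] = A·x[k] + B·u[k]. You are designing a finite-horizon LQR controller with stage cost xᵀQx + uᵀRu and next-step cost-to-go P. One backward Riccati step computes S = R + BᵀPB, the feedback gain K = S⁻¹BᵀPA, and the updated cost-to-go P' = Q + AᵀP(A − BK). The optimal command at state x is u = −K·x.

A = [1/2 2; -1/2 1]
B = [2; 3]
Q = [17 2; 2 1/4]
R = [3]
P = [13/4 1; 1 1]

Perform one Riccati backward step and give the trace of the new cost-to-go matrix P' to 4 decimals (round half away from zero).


BᵀP = [9.5000 5.0000]
S = R + BᵀPB = [3] + [34.0000] = [37.0000]
BᵀPA = [2.2500 24.0000]
K = S⁻¹·BᵀPA = [0.0608 0.6486]
A−BK = [0.3784 0.7027; -0.6824 -0.9459]
AᵀP(A−BK) = [0.4257 0.7905; 0.7905 2.4324]
P' = Q + AᵀP(A−BK) = [17.4257 2.7905; 2.7905 2.6824]
tr(P') = 20.1081

20.1081


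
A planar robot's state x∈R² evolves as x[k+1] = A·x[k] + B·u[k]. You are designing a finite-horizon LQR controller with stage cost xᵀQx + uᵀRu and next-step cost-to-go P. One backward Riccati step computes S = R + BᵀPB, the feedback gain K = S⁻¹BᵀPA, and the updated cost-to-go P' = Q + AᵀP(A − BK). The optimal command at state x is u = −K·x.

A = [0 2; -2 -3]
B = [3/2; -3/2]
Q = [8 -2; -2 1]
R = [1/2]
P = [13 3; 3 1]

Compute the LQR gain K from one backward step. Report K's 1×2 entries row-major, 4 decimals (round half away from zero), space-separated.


-0.3243 1.1351

BᵀP = [15.0000 3.0000]
S = R + BᵀPB = [1/2] + [18.0000] = [18.5000]
BᵀPA = [-6.0000 21.0000]
K = S⁻¹·BᵀPA = [-0.3243 1.1351]
A−BK = [0.4865 0.2973; -2.4865 -1.2973]
AᵀP(A−BK) = [2.0541 0.8108; 0.8108 1.1622]
P' = Q + AᵀP(A−BK) = [10.0541 -1.1892; -1.1892 2.1622]
tr(P') = 12.2162


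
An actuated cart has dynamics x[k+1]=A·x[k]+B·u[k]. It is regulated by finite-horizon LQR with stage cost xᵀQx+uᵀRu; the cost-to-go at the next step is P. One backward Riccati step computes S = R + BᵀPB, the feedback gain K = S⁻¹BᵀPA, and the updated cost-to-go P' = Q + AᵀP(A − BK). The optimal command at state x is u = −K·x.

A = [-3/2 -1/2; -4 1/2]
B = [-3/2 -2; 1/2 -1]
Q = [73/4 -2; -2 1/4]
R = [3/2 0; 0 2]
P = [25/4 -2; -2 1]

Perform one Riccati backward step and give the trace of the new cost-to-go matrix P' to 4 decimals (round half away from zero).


23.3670

BᵀP = [-10.3750 3.5000; -10.5000 3.0000]
S = R + BᵀPB = [3/2 0; 0 2] + [17.3125 17.2500; 17.2500 18.0000] = [18.8125 17.2500; 17.2500 20.0000]
BᵀPA = [1.5625 6.9375; 3.7500 6.7500]
K = S⁻¹·BᵀPA = [-0.4249 0.2836; 0.5540 0.0929]
A−BK = [-1.0294 0.1112; -3.2335 0.4512]
AᵀP(A−BK) = [4.6489 -0.6041; -0.6041 0.2180]
P' = Q + AᵀP(A−BK) = [22.8989 -2.6041; -2.6041 0.4680]
tr(P') = 23.3670


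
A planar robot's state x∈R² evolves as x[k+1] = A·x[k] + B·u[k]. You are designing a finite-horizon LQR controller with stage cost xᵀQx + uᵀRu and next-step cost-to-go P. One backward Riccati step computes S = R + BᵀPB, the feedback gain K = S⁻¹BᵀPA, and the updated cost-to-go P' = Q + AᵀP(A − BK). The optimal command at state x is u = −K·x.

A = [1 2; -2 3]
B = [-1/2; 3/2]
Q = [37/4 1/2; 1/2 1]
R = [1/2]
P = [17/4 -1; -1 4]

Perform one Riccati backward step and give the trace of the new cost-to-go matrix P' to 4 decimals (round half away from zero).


40.1464

BᵀP = [-3.6250 6.5000]
S = R + BᵀPB = [1/2] + [11.5625] = [12.0625]
BᵀPA = [-16.6250 12.2500]
K = S⁻¹·BᵀPA = [-1.3782 1.0155]
A−BK = [0.3109 2.5078; 0.0674 1.4767]
AᵀP(A−BK) = [1.3368 2.3834; 2.3834 28.5596]
P' = Q + AᵀP(A−BK) = [10.5868 2.8834; 2.8834 29.5596]
tr(P') = 40.1464


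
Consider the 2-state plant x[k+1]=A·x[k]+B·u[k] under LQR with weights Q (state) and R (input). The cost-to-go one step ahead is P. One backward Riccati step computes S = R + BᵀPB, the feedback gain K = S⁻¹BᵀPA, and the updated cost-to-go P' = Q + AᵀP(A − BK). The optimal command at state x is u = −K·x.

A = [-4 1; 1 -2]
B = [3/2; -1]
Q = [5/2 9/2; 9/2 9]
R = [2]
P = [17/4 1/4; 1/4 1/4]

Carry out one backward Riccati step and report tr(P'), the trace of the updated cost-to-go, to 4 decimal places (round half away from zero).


25.1723

BᵀP = [6.1250 0.1250]
S = R + BᵀPB = [2] + [9.0625] = [11.0625]
BᵀPA = [-24.3750 5.8750]
K = S⁻¹·BᵀPA = [-2.2034 0.5311]
A−BK = [-0.6949 0.2034; -1.2034 -1.4689]
AᵀP(A−BK) = [12.5424 -2.3051; -2.3051 1.1299]
P' = Q + AᵀP(A−BK) = [15.0424 2.1949; 2.1949 10.1299]
tr(P') = 25.1723


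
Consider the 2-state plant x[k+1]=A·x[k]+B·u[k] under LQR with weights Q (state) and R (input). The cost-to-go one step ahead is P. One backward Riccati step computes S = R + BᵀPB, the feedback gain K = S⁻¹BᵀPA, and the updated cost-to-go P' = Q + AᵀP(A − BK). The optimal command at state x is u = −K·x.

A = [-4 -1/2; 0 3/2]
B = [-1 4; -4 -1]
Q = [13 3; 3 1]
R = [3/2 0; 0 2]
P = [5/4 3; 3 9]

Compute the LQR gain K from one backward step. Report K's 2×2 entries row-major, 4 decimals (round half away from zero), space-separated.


0.2592 -0.3144 -0.6245 -0.1287

BᵀP = [-13.2500 -39.0000; 2.0000 3.0000]
S = R + BᵀPB = [3/2 0; 0 2] + [169.2500 -14.0000; -14.0000 5.0000] = [170.7500 -14.0000; -14.0000 7.0000]
BᵀPA = [53.0000 -51.8750; -8.0000 3.5000]
K = S⁻¹·BᵀPA = [0.2592 -0.3144; -0.6245 -0.1287]
A−BK = [-1.2429 -0.2995; 0.4123 0.1138]
AᵀP(A−BK) = [1.2670 0.1313; 0.1313 0.2056]
P' = Q + AᵀP(A−BK) = [14.2670 3.1313; 3.1313 1.2056]
tr(P') = 15.4725


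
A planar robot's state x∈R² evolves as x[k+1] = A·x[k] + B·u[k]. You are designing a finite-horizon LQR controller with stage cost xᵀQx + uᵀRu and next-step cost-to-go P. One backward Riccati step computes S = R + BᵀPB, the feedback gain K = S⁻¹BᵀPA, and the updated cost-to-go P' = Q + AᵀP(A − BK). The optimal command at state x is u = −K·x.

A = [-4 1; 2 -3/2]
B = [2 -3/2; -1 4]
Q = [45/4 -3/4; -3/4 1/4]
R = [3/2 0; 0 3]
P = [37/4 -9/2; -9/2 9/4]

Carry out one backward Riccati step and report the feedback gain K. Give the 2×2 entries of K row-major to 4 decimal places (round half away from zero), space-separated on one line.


-1.0677 0.3441 0.6512 -0.2473

BᵀP = [23.0000 -11.2500; -31.8750 15.7500]
S = R + BᵀPB = [3/2 0; 0 3] + [57.2500 -79.5000; -79.5000 110.8125] = [58.7500 -79.5000; -79.5000 113.8125]
BᵀPA = [-114.5000 39.8750; 159.0000 -55.5000]
K = S⁻¹·BᵀPA = [-1.0677 0.3441; 0.6512 -0.2473]
A−BK = [-0.8878 -0.0591; -1.6726 -0.1668]
AᵀP(A−BK) = [3.2031 -1.0323; -1.0323 0.3672]
P' = Q + AᵀP(A−BK) = [14.4531 -1.7823; -1.7823 0.6172]
tr(P') = 15.0703


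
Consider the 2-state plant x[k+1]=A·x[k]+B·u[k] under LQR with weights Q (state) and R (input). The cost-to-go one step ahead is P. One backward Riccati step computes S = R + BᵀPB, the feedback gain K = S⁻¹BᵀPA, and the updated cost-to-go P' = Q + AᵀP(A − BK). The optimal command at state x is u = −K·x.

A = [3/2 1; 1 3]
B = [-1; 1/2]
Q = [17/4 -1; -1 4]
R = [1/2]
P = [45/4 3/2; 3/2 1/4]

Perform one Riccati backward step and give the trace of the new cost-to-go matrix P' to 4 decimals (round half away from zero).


11.6337

BᵀP = [-10.5000 -1.3750]
S = R + BᵀPB = [1/2] + [9.8125] = [10.3125]
BᵀPA = [-17.1250 -14.6250]
K = S⁻¹·BᵀPA = [-1.6606 -1.4182]
A−BK = [-0.1606 -0.4182; 1.8303 3.7091]
AᵀP(A−BK) = [1.6246 1.5886; 1.5886 1.7591]
P' = Q + AᵀP(A−BK) = [5.8746 0.5886; 0.5886 5.7591]
tr(P') = 11.6337


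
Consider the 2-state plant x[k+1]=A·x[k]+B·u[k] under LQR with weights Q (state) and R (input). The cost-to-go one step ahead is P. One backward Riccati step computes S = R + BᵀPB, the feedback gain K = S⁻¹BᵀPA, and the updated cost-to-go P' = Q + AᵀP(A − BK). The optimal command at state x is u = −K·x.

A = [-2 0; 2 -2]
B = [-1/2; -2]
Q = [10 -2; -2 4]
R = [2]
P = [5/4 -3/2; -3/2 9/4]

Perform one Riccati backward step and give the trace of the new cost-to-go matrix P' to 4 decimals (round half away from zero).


24.1805

BᵀP = [2.3750 -3.7500]
S = R + BᵀPB = [2] + [6.3125] = [8.3125]
BᵀPA = [-12.2500 7.5000]
K = S⁻¹·BᵀPA = [-1.4737 0.9023]
A−BK = [-2.7368 0.4511; -0.9474 -0.1955]
AᵀP(A−BK) = [7.9474 -3.9474; -3.9474 2.2331]
P' = Q + AᵀP(A−BK) = [17.9474 -5.9474; -5.9474 6.2331]
tr(P') = 24.1805


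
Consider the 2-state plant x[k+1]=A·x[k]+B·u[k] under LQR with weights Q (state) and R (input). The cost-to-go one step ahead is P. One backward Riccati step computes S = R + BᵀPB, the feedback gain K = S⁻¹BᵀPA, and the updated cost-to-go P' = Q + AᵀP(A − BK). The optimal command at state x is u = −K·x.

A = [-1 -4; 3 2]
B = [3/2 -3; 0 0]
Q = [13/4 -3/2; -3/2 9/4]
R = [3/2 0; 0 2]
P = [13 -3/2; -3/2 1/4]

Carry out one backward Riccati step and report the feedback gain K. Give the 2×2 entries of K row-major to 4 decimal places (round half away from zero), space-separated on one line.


BᵀP = [19.5000 -2.2500; -39.0000 4.5000]
S = R + BᵀPB = [3/2 0; 0 2] + [29.2500 -58.5000; -58.5000 117.0000] = [30.7500 -58.5000; -58.5000 119.0000]
BᵀPA = [-26.2500 -82.5000; 52.5000 165.0000]
K = S⁻¹·BᵀPA = [-0.2215 -0.6962; 0.3323 1.0443]
A−BK = [0.3291 0.1772; 3.0000 2.0000]
AᵀP(A−BK) = [0.9905 1.3987; 1.3987 3.2532]
P' = Q + AᵀP(A−BK) = [4.2405 -0.1013; -0.1013 5.5032]
tr(P') = 9.7437

-0.2215 -0.6962 0.3323 1.0443


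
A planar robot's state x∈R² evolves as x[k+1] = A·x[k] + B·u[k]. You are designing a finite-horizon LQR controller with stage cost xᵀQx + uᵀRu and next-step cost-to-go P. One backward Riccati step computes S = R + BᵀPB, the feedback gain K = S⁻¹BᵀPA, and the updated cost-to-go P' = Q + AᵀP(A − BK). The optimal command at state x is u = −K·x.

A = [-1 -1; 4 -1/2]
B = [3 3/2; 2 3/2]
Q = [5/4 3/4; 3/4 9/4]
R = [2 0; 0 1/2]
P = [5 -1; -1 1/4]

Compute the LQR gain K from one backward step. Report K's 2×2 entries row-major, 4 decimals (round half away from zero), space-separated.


BᵀP = [13.0000 -2.5000; 6.0000 -1.1250]
S = R + BᵀPB = [2 0; 0 1/2] + [34.0000 15.7500; 15.7500 7.3125] = [36.0000 15.7500; 15.7500 7.8125]
BᵀPA = [-23.0000 -11.7500; -10.5000 -5.4375]
K = S⁻¹·BᵀPA = [-0.4313 -0.1855; -0.4746 -0.3220]
A−BK = [1.0056 0.0395; 5.5744 0.3540]
AᵀP(A−BK) = [2.0979 0.3522; 0.3522 0.1318]
P' = Q + AᵀP(A−BK) = [3.3479 1.1022; 1.1022 2.3818]
tr(P') = 5.7298

-0.4313 -0.1855 -0.4746 -0.3220


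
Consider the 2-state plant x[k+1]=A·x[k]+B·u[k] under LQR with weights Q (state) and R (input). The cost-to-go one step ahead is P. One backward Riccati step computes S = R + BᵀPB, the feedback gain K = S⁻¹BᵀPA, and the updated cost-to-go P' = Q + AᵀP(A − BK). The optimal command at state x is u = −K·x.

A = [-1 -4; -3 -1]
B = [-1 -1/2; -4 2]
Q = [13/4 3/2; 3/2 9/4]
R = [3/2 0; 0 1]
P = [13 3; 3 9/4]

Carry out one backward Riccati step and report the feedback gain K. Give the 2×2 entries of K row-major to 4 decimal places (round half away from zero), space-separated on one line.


BᵀP = [-25.0000 -12.0000; -0.5000 3.0000]
S = R + BᵀPB = [3/2 0; 0 1] + [73.0000 -11.5000; -11.5000 6.2500] = [74.5000 -11.5000; -11.5000 7.2500]
BᵀPA = [61.0000 112.0000; -8.5000 -1.0000]
K = S⁻¹·BᵀPA = [0.8446 1.9626; 0.1673 2.9752]
A−BK = [-0.0717 -0.5498; 0.0438 0.9001]
AᵀP(A−BK) = [1.1504 3.3197; 3.3197 17.4127]
P' = Q + AᵀP(A−BK) = [4.4004 4.8197; 4.8197 19.6627]
tr(P') = 24.0631

0.8446 1.9626 0.1673 2.9752


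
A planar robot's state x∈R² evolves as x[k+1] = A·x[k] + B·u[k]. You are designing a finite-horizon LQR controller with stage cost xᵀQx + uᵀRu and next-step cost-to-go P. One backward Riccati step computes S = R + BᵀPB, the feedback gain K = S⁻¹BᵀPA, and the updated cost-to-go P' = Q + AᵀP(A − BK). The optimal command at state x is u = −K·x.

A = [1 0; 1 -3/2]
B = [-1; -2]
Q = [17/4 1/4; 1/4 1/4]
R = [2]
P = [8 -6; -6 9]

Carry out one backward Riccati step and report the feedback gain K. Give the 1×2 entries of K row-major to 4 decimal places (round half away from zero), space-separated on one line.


BᵀP = [4.0000 -12.0000]
S = R + BᵀPB = [2] + [20.0000] = [22.0000]
BᵀPA = [-8.0000 18.0000]
K = S⁻¹·BᵀPA = [-0.3636 0.8182]
A−BK = [0.6364 0.8182; 0.2727 0.1364]
AᵀP(A−BK) = [2.0909 2.0455; 2.0455 5.5227]
P' = Q + AᵀP(A−BK) = [6.3409 2.2955; 2.2955 5.7727]
tr(P') = 12.1136

-0.3636 0.8182


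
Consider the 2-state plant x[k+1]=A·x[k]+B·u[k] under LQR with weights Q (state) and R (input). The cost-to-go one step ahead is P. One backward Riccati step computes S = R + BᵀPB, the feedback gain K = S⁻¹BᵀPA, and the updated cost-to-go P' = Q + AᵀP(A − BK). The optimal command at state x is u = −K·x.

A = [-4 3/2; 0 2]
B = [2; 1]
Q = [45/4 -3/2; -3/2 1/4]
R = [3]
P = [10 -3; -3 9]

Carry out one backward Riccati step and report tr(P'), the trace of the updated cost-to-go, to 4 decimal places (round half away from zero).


BᵀP = [17.0000 3.0000]
S = R + BᵀPB = [3] + [37.0000] = [40.0000]
BᵀPA = [-68.0000 31.5000]
K = S⁻¹·BᵀPA = [-1.7000 0.7875]
A−BK = [-0.6000 -0.0750; 1.7000 1.2125]
AᵀP(A−BK) = [44.4000 17.5500; 17.5500 15.6938]
P' = Q + AᵀP(A−BK) = [55.6500 16.0500; 16.0500 15.9438]
tr(P') = 71.5938

71.5938


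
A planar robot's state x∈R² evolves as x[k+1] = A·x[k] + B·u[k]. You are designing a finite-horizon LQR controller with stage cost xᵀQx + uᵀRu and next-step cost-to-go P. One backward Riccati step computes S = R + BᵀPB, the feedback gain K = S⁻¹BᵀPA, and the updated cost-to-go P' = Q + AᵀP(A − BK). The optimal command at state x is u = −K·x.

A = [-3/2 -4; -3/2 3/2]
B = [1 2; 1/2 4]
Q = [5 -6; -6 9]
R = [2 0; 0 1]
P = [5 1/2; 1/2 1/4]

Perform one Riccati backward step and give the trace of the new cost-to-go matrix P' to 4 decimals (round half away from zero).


BᵀP = [5.2500 0.6250; 12.0000 2.0000]
S = R + BᵀPB = [2 0; 0 1] + [5.5625 13.0000; 13.0000 32.0000] = [7.5625 13.0000; 13.0000 33.0000]
BᵀPA = [-8.8125 -20.0625; -21.0000 -45.0000]
K = S⁻¹·BᵀPA = [-0.2211 -0.9566; -0.5493 -0.9868]
A−BK = [-0.1804 -1.0698; 0.8076 5.9255]
AᵀP(A−BK) = [0.5795 2.1598; 2.1598 10.9651]
P' = Q + AᵀP(A−BK) = [5.5795 -3.8402; -3.8402 19.9651]
tr(P') = 25.5446

25.5446


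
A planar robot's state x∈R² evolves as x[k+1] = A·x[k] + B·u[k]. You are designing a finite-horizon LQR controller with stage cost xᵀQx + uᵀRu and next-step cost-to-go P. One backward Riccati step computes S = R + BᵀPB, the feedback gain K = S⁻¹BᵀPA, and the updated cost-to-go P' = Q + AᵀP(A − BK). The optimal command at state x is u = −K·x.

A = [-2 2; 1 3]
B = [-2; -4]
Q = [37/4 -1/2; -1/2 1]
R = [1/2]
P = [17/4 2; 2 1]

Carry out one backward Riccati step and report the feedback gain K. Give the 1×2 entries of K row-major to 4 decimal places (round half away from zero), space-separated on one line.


0.3817 -0.8702

BᵀP = [-16.5000 -8.0000]
S = R + BᵀPB = [1/2] + [65.0000] = [65.5000]
BᵀPA = [25.0000 -57.0000]
K = S⁻¹·BᵀPA = [0.3817 -0.8702]
A−BK = [-1.2366 0.2595; 2.5267 -0.4809]
AᵀP(A−BK) = [0.4580 -0.2443; -0.2443 0.3969]
P' = Q + AᵀP(A−BK) = [9.7080 -0.7443; -0.7443 1.3969]
tr(P') = 11.1050


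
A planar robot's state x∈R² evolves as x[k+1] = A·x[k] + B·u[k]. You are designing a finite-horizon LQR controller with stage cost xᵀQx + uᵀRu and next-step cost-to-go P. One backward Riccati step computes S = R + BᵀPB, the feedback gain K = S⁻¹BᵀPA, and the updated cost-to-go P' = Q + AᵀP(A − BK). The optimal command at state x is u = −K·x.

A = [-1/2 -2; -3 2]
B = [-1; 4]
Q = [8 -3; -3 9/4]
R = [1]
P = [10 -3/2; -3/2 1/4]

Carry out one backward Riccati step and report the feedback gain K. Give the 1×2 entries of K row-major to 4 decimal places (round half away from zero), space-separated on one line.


0.0185 1.3704

BᵀP = [-16.0000 2.5000]
S = R + BᵀPB = [1] + [26.0000] = [27.0000]
BᵀPA = [0.5000 37.0000]
K = S⁻¹·BᵀPA = [0.0185 1.3704]
A−BK = [-0.4815 -0.6296; -3.0741 -3.4815]
AᵀP(A−BK) = [0.2407 0.3148; 0.3148 2.2963]
P' = Q + AᵀP(A−BK) = [8.2407 -2.6852; -2.6852 4.5463]
tr(P') = 12.7870


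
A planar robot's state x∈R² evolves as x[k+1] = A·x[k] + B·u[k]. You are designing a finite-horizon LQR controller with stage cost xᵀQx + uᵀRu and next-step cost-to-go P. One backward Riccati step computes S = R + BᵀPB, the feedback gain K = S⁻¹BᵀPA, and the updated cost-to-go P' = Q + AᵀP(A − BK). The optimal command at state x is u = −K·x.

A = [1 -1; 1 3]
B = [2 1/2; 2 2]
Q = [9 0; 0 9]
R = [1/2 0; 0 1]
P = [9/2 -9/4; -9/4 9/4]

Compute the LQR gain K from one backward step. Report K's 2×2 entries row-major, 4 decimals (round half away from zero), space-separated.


0.4714 -0.9962 0.0097 2.2063

BᵀP = [4.5000 0.0000; -2.2500 3.3750]
S = R + BᵀPB = [1/2 0; 0 1] + [9.0000 2.2500; 2.2500 5.6250] = [9.5000 2.2500; 2.2500 6.6250]
BᵀPA = [4.5000 -4.5000; 1.1250 12.3750]
K = S⁻¹·BᵀPA = [0.4714 -0.9962; 0.0097 2.2063]
A−BK = [0.0524 -0.1107; 0.0378 0.5799]
AᵀP(A−BK) = [0.1178 -0.2491; -0.2491 6.4645]
P' = Q + AᵀP(A−BK) = [9.1178 -0.2491; -0.2491 15.4645]
tr(P') = 24.5823


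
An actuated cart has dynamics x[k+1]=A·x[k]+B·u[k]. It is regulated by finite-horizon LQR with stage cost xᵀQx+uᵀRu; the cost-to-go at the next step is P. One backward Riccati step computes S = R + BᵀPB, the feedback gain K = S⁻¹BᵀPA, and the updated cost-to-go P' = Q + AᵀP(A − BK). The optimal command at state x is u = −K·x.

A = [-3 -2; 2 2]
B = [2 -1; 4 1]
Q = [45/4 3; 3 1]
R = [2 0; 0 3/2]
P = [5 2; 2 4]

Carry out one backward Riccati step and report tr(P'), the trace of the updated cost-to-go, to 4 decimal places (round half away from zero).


25.0980

BᵀP = [18.0000 20.0000; -3.0000 2.0000]
S = R + BᵀPB = [2 0; 0 3/2] + [116.0000 2.0000; 2.0000 5.0000] = [118.0000 2.0000; 2.0000 6.5000]
BᵀPA = [-14.0000 4.0000; 13.0000 10.0000]
K = S⁻¹·BᵀPA = [-0.1533 0.0079; 2.0472 1.5360]
A−BK = [-0.6461 -0.4797; 0.5662 0.4325]
AᵀP(A−BK) = [8.2398 6.1415; 6.1415 4.6081]
P' = Q + AᵀP(A−BK) = [19.4898 9.1415; 9.1415 5.6081]
tr(P') = 25.0980


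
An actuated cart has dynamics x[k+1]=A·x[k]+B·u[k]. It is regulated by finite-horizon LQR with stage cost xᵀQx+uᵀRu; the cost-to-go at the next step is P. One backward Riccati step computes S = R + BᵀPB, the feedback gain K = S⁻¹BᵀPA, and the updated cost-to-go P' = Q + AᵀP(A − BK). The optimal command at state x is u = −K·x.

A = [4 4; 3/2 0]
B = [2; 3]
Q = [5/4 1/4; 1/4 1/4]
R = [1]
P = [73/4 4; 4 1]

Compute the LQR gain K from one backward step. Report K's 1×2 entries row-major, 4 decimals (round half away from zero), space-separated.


BᵀP = [48.5000 11.0000]
S = R + BᵀPB = [1] + [130.0000] = [131.0000]
BᵀPA = [210.5000 194.0000]
K = S⁻¹·BᵀPA = [1.6069 1.4809]
A−BK = [0.7863 1.0382; -3.3206 -4.4427]
AᵀP(A−BK) = [4.0038 4.2672; 4.2672 4.7023]
P' = Q + AᵀP(A−BK) = [5.2538 4.5172; 4.5172 4.9523]
tr(P') = 10.2061

1.6069 1.4809
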